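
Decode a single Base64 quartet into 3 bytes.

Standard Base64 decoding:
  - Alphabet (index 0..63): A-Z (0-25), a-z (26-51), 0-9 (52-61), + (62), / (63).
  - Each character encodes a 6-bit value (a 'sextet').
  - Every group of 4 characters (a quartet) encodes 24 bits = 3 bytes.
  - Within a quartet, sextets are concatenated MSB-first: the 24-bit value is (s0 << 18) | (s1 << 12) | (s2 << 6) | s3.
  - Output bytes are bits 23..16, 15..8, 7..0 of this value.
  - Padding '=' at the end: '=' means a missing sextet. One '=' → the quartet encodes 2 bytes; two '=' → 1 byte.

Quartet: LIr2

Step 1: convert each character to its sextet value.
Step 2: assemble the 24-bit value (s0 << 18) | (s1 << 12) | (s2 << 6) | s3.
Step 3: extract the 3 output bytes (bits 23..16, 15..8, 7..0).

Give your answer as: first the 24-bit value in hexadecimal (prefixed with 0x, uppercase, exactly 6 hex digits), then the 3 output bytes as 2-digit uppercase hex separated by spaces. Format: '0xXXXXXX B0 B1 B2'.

Answer: 0x2C8AF6 2C 8A F6

Derivation:
Sextets: L=11, I=8, r=43, 2=54
24-bit: (11<<18) | (8<<12) | (43<<6) | 54
      = 0x2C0000 | 0x008000 | 0x000AC0 | 0x000036
      = 0x2C8AF6
Bytes: (v>>16)&0xFF=2C, (v>>8)&0xFF=8A, v&0xFF=F6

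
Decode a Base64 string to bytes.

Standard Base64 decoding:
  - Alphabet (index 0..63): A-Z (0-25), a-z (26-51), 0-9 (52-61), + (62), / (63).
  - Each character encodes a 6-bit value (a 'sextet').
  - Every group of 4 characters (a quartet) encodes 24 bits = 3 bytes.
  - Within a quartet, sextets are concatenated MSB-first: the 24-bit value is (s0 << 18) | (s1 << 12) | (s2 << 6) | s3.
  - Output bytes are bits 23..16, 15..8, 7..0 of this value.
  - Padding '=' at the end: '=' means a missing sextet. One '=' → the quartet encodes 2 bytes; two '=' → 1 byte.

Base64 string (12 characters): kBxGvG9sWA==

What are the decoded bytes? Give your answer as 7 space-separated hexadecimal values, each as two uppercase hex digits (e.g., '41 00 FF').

Answer: 90 1C 46 BC 6F 6C 58

Derivation:
After char 0 ('k'=36): chars_in_quartet=1 acc=0x24 bytes_emitted=0
After char 1 ('B'=1): chars_in_quartet=2 acc=0x901 bytes_emitted=0
After char 2 ('x'=49): chars_in_quartet=3 acc=0x24071 bytes_emitted=0
After char 3 ('G'=6): chars_in_quartet=4 acc=0x901C46 -> emit 90 1C 46, reset; bytes_emitted=3
After char 4 ('v'=47): chars_in_quartet=1 acc=0x2F bytes_emitted=3
After char 5 ('G'=6): chars_in_quartet=2 acc=0xBC6 bytes_emitted=3
After char 6 ('9'=61): chars_in_quartet=3 acc=0x2F1BD bytes_emitted=3
After char 7 ('s'=44): chars_in_quartet=4 acc=0xBC6F6C -> emit BC 6F 6C, reset; bytes_emitted=6
After char 8 ('W'=22): chars_in_quartet=1 acc=0x16 bytes_emitted=6
After char 9 ('A'=0): chars_in_quartet=2 acc=0x580 bytes_emitted=6
Padding '==': partial quartet acc=0x580 -> emit 58; bytes_emitted=7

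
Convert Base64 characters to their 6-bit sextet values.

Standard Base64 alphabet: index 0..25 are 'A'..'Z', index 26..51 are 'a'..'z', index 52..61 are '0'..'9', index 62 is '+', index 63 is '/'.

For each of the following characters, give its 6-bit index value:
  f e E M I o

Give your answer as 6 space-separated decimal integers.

Answer: 31 30 4 12 8 40

Derivation:
'f': a..z range, 26 + ord('f') − ord('a') = 31
'e': a..z range, 26 + ord('e') − ord('a') = 30
'E': A..Z range, ord('E') − ord('A') = 4
'M': A..Z range, ord('M') − ord('A') = 12
'I': A..Z range, ord('I') − ord('A') = 8
'o': a..z range, 26 + ord('o') − ord('a') = 40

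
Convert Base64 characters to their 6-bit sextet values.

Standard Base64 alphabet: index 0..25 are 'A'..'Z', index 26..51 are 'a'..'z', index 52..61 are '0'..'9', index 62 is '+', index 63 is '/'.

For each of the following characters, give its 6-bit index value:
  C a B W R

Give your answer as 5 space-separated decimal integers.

Answer: 2 26 1 22 17

Derivation:
'C': A..Z range, ord('C') − ord('A') = 2
'a': a..z range, 26 + ord('a') − ord('a') = 26
'B': A..Z range, ord('B') − ord('A') = 1
'W': A..Z range, ord('W') − ord('A') = 22
'R': A..Z range, ord('R') − ord('A') = 17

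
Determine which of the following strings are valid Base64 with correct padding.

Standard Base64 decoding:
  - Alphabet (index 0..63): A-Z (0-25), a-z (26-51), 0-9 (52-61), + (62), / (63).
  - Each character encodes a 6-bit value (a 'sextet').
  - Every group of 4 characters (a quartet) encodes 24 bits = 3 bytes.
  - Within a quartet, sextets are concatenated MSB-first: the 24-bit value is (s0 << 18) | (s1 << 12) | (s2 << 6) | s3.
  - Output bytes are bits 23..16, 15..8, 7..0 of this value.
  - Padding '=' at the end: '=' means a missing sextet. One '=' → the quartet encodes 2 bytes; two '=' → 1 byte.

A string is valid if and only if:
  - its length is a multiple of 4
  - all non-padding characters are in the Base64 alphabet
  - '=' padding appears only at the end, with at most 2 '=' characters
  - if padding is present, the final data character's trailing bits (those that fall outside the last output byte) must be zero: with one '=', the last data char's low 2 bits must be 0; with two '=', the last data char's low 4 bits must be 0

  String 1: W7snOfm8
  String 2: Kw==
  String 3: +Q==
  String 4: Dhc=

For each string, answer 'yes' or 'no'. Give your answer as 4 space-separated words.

String 1: 'W7snOfm8' → valid
String 2: 'Kw==' → valid
String 3: '+Q==' → valid
String 4: 'Dhc=' → valid

Answer: yes yes yes yes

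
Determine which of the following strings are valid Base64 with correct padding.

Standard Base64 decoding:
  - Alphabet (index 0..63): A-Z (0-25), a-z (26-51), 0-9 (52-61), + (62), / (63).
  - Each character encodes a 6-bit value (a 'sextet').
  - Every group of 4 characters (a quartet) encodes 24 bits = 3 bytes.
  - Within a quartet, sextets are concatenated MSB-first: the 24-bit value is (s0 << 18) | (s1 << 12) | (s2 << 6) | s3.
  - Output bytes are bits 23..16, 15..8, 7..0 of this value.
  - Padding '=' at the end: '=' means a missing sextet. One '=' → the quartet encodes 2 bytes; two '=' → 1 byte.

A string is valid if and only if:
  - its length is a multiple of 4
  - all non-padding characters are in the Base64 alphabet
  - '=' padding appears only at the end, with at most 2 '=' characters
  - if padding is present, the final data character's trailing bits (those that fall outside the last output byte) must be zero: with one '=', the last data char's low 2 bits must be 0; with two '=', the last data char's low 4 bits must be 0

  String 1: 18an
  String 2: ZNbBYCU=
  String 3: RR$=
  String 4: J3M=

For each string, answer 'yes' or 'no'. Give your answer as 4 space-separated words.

Answer: yes yes no yes

Derivation:
String 1: '18an' → valid
String 2: 'ZNbBYCU=' → valid
String 3: 'RR$=' → invalid (bad char(s): ['$'])
String 4: 'J3M=' → valid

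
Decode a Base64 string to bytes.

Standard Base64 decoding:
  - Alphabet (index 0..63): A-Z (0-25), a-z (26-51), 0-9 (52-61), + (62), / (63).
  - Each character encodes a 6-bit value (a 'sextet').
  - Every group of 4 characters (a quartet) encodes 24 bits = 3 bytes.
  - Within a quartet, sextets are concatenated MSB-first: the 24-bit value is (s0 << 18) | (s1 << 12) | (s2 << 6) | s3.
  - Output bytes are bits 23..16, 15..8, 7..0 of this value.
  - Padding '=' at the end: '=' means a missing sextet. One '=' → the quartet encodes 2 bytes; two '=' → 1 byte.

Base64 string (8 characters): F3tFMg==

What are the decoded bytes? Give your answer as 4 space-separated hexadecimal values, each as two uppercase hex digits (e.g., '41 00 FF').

After char 0 ('F'=5): chars_in_quartet=1 acc=0x5 bytes_emitted=0
After char 1 ('3'=55): chars_in_quartet=2 acc=0x177 bytes_emitted=0
After char 2 ('t'=45): chars_in_quartet=3 acc=0x5DED bytes_emitted=0
After char 3 ('F'=5): chars_in_quartet=4 acc=0x177B45 -> emit 17 7B 45, reset; bytes_emitted=3
After char 4 ('M'=12): chars_in_quartet=1 acc=0xC bytes_emitted=3
After char 5 ('g'=32): chars_in_quartet=2 acc=0x320 bytes_emitted=3
Padding '==': partial quartet acc=0x320 -> emit 32; bytes_emitted=4

Answer: 17 7B 45 32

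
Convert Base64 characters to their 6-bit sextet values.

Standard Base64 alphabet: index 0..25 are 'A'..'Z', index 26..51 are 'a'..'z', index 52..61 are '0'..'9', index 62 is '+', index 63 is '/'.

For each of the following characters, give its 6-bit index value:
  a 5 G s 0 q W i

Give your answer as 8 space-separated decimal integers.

Answer: 26 57 6 44 52 42 22 34

Derivation:
'a': a..z range, 26 + ord('a') − ord('a') = 26
'5': 0..9 range, 52 + ord('5') − ord('0') = 57
'G': A..Z range, ord('G') − ord('A') = 6
's': a..z range, 26 + ord('s') − ord('a') = 44
'0': 0..9 range, 52 + ord('0') − ord('0') = 52
'q': a..z range, 26 + ord('q') − ord('a') = 42
'W': A..Z range, ord('W') − ord('A') = 22
'i': a..z range, 26 + ord('i') − ord('a') = 34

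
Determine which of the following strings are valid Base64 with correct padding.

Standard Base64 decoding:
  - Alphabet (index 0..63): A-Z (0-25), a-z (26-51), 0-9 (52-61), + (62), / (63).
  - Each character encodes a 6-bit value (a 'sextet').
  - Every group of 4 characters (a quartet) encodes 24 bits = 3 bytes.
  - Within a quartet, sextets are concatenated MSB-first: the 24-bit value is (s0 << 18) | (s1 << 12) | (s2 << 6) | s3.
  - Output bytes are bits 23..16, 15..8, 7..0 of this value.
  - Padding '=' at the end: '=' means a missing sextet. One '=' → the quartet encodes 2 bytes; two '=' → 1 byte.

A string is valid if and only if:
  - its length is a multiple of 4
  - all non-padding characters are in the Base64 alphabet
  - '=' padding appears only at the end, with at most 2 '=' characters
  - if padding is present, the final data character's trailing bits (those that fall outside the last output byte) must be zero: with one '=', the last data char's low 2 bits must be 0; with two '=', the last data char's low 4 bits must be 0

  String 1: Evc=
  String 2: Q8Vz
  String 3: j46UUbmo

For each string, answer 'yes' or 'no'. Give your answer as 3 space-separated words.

Answer: yes yes yes

Derivation:
String 1: 'Evc=' → valid
String 2: 'Q8Vz' → valid
String 3: 'j46UUbmo' → valid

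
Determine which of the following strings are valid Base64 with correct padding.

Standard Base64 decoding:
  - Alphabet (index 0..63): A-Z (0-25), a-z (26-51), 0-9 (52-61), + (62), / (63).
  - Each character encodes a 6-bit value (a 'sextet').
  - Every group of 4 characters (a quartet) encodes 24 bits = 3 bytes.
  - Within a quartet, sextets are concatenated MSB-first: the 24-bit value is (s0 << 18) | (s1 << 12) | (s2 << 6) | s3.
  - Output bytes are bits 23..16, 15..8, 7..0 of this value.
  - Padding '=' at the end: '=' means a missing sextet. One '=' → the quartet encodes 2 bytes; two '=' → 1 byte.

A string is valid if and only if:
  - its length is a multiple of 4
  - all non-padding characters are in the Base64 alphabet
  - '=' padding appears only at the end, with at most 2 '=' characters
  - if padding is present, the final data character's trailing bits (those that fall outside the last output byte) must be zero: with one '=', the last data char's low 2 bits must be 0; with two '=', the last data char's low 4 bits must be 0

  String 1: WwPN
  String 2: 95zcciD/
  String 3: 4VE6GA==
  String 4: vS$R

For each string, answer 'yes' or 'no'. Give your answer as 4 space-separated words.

String 1: 'WwPN' → valid
String 2: '95zcciD/' → valid
String 3: '4VE6GA==' → valid
String 4: 'vS$R' → invalid (bad char(s): ['$'])

Answer: yes yes yes no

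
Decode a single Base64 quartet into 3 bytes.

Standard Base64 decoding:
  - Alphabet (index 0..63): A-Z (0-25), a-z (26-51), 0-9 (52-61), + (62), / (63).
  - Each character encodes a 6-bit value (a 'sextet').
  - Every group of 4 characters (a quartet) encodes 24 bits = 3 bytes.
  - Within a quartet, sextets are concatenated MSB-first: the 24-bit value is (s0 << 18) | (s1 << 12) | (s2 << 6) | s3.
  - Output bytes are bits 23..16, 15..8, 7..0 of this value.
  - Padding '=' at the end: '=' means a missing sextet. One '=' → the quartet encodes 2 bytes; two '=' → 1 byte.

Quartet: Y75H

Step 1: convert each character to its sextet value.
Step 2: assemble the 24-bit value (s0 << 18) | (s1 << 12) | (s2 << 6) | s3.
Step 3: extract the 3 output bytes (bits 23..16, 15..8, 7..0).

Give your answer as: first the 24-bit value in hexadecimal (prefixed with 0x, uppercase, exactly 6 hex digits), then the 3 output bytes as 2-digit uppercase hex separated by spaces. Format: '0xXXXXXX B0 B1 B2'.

Answer: 0x63BE47 63 BE 47

Derivation:
Sextets: Y=24, 7=59, 5=57, H=7
24-bit: (24<<18) | (59<<12) | (57<<6) | 7
      = 0x600000 | 0x03B000 | 0x000E40 | 0x000007
      = 0x63BE47
Bytes: (v>>16)&0xFF=63, (v>>8)&0xFF=BE, v&0xFF=47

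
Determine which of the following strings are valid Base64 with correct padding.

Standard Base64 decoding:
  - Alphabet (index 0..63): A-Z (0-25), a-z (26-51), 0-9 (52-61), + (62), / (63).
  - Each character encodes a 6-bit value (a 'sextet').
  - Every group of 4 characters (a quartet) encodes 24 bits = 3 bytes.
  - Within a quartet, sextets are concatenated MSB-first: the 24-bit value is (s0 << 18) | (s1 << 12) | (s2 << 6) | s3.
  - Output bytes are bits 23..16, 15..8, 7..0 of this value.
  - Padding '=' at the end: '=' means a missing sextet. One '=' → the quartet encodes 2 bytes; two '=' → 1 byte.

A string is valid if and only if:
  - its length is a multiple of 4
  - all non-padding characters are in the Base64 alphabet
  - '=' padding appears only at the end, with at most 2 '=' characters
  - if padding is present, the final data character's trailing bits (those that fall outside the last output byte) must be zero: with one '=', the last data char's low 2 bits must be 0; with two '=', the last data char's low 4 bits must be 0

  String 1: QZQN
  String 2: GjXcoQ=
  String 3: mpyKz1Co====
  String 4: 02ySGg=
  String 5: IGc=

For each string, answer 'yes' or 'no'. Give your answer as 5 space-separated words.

Answer: yes no no no yes

Derivation:
String 1: 'QZQN' → valid
String 2: 'GjXcoQ=' → invalid (len=7 not mult of 4)
String 3: 'mpyKz1Co====' → invalid (4 pad chars (max 2))
String 4: '02ySGg=' → invalid (len=7 not mult of 4)
String 5: 'IGc=' → valid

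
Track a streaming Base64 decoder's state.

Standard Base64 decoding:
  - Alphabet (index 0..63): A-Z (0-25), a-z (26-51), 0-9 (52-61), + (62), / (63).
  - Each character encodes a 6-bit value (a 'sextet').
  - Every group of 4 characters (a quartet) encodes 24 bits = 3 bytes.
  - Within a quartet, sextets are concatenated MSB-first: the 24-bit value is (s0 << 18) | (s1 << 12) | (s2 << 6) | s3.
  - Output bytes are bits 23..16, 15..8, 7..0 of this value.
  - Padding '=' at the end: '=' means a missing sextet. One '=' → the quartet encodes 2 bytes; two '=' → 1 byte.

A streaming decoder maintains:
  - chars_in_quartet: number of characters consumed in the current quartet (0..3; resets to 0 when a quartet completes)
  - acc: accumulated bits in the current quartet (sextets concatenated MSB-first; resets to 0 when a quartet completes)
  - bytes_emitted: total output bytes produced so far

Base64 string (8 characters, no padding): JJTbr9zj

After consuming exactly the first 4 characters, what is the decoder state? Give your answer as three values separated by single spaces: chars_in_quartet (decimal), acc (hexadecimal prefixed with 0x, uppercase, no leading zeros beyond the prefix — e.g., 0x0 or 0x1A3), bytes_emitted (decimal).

Answer: 0 0x0 3

Derivation:
After char 0 ('J'=9): chars_in_quartet=1 acc=0x9 bytes_emitted=0
After char 1 ('J'=9): chars_in_quartet=2 acc=0x249 bytes_emitted=0
After char 2 ('T'=19): chars_in_quartet=3 acc=0x9253 bytes_emitted=0
After char 3 ('b'=27): chars_in_quartet=4 acc=0x2494DB -> emit 24 94 DB, reset; bytes_emitted=3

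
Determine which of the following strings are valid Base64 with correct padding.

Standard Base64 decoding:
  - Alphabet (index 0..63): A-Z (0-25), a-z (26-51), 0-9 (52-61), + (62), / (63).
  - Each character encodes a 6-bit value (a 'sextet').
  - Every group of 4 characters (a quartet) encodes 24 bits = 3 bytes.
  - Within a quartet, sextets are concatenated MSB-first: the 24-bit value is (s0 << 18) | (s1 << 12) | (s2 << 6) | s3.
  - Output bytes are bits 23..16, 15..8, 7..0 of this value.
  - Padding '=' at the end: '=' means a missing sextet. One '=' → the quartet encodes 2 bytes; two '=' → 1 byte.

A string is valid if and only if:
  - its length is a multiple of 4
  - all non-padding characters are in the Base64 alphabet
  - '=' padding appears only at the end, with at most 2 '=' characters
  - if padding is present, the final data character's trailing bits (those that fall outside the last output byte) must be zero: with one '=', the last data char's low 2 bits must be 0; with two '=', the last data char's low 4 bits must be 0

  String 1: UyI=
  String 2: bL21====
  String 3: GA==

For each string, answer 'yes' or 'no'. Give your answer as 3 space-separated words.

Answer: yes no yes

Derivation:
String 1: 'UyI=' → valid
String 2: 'bL21====' → invalid (4 pad chars (max 2))
String 3: 'GA==' → valid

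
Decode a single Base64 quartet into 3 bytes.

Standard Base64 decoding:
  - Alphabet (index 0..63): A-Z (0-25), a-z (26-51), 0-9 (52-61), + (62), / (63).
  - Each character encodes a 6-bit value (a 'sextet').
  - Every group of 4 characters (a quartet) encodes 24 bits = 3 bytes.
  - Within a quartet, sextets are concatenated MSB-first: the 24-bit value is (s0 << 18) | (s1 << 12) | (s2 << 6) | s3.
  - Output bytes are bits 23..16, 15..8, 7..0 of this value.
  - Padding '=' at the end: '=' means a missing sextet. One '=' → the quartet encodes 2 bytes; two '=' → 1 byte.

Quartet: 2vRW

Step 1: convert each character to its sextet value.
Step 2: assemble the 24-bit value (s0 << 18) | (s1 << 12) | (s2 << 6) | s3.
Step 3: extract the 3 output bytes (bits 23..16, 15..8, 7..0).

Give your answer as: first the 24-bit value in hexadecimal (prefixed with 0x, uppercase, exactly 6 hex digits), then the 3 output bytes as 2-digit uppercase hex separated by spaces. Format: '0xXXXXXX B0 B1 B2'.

Sextets: 2=54, v=47, R=17, W=22
24-bit: (54<<18) | (47<<12) | (17<<6) | 22
      = 0xD80000 | 0x02F000 | 0x000440 | 0x000016
      = 0xDAF456
Bytes: (v>>16)&0xFF=DA, (v>>8)&0xFF=F4, v&0xFF=56

Answer: 0xDAF456 DA F4 56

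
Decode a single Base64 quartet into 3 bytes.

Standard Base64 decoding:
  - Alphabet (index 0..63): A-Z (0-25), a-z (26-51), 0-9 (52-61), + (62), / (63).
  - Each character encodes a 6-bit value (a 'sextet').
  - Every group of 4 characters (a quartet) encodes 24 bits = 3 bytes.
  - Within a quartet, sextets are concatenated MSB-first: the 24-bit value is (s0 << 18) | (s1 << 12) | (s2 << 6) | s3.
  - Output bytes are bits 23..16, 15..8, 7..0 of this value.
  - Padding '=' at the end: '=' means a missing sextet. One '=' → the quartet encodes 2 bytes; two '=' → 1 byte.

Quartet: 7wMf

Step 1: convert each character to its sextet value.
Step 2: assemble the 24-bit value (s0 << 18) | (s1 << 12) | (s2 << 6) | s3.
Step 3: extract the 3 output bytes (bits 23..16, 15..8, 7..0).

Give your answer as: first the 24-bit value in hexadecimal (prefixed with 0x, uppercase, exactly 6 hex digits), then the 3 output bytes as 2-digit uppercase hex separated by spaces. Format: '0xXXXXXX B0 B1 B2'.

Sextets: 7=59, w=48, M=12, f=31
24-bit: (59<<18) | (48<<12) | (12<<6) | 31
      = 0xEC0000 | 0x030000 | 0x000300 | 0x00001F
      = 0xEF031F
Bytes: (v>>16)&0xFF=EF, (v>>8)&0xFF=03, v&0xFF=1F

Answer: 0xEF031F EF 03 1F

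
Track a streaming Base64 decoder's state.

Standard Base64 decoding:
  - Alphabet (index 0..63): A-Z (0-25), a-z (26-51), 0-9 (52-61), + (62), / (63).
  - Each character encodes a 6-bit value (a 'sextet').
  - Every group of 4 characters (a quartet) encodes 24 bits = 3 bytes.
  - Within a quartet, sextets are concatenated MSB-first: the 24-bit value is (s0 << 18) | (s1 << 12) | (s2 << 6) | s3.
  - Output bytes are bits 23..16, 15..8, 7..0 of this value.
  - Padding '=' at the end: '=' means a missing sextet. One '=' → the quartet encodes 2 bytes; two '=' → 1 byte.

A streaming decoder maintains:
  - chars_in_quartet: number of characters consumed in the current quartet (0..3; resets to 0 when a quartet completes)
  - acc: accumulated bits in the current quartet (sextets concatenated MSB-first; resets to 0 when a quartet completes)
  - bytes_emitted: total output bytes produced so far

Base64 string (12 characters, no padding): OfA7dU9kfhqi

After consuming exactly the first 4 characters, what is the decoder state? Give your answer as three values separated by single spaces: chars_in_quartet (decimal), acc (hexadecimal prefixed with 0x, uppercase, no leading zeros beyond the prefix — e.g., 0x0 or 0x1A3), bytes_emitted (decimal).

After char 0 ('O'=14): chars_in_quartet=1 acc=0xE bytes_emitted=0
After char 1 ('f'=31): chars_in_quartet=2 acc=0x39F bytes_emitted=0
After char 2 ('A'=0): chars_in_quartet=3 acc=0xE7C0 bytes_emitted=0
After char 3 ('7'=59): chars_in_quartet=4 acc=0x39F03B -> emit 39 F0 3B, reset; bytes_emitted=3

Answer: 0 0x0 3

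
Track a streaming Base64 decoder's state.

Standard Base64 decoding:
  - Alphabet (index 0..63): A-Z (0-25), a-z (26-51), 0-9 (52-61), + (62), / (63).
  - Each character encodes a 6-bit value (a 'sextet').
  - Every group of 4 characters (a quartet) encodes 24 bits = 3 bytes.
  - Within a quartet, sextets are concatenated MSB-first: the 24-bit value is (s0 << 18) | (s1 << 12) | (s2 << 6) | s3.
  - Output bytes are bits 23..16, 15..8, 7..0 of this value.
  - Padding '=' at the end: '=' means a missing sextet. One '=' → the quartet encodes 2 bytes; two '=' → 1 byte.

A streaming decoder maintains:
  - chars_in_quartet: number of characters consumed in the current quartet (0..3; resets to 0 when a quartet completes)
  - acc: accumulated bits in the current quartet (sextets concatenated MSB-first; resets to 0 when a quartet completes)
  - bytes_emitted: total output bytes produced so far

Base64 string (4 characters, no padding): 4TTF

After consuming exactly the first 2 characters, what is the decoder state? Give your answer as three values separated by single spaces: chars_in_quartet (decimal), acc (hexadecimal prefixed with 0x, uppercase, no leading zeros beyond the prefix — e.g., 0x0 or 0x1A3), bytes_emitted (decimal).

Answer: 2 0xE13 0

Derivation:
After char 0 ('4'=56): chars_in_quartet=1 acc=0x38 bytes_emitted=0
After char 1 ('T'=19): chars_in_quartet=2 acc=0xE13 bytes_emitted=0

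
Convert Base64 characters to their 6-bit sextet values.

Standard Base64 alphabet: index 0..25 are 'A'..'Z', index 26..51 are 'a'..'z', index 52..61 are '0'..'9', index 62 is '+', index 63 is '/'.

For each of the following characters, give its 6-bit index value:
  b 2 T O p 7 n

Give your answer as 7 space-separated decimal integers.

'b': a..z range, 26 + ord('b') − ord('a') = 27
'2': 0..9 range, 52 + ord('2') − ord('0') = 54
'T': A..Z range, ord('T') − ord('A') = 19
'O': A..Z range, ord('O') − ord('A') = 14
'p': a..z range, 26 + ord('p') − ord('a') = 41
'7': 0..9 range, 52 + ord('7') − ord('0') = 59
'n': a..z range, 26 + ord('n') − ord('a') = 39

Answer: 27 54 19 14 41 59 39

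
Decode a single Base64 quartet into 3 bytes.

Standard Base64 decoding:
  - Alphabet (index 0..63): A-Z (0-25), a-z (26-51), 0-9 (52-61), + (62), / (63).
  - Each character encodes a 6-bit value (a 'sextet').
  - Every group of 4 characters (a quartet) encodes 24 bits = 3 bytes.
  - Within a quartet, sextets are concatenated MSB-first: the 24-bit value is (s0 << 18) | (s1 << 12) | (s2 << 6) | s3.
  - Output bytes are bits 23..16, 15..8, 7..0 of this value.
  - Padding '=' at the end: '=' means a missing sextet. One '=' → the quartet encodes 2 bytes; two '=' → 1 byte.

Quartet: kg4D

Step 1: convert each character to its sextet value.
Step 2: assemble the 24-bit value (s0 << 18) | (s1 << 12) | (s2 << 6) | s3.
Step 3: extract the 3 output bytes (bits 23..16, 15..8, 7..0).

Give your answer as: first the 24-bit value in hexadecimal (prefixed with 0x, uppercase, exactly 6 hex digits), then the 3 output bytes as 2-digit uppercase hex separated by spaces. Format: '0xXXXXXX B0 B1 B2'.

Sextets: k=36, g=32, 4=56, D=3
24-bit: (36<<18) | (32<<12) | (56<<6) | 3
      = 0x900000 | 0x020000 | 0x000E00 | 0x000003
      = 0x920E03
Bytes: (v>>16)&0xFF=92, (v>>8)&0xFF=0E, v&0xFF=03

Answer: 0x920E03 92 0E 03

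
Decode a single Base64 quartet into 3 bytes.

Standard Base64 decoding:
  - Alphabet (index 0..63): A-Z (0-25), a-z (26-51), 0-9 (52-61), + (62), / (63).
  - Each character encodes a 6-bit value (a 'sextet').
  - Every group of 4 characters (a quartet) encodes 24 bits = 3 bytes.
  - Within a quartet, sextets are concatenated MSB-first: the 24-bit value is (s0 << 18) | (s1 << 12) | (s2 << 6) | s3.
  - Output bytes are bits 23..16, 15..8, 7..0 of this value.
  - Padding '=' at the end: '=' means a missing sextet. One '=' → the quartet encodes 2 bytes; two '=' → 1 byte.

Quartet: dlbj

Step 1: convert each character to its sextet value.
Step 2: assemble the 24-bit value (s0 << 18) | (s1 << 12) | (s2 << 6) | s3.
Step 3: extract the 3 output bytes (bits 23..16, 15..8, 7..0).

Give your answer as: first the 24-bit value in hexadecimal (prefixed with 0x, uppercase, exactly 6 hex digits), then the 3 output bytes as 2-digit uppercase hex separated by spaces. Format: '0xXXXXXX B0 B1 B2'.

Answer: 0x7656E3 76 56 E3

Derivation:
Sextets: d=29, l=37, b=27, j=35
24-bit: (29<<18) | (37<<12) | (27<<6) | 35
      = 0x740000 | 0x025000 | 0x0006C0 | 0x000023
      = 0x7656E3
Bytes: (v>>16)&0xFF=76, (v>>8)&0xFF=56, v&0xFF=E3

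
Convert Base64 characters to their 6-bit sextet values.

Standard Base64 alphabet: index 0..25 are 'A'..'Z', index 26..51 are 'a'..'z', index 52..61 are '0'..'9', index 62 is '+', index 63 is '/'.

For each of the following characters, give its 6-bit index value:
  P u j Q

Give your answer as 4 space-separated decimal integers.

'P': A..Z range, ord('P') − ord('A') = 15
'u': a..z range, 26 + ord('u') − ord('a') = 46
'j': a..z range, 26 + ord('j') − ord('a') = 35
'Q': A..Z range, ord('Q') − ord('A') = 16

Answer: 15 46 35 16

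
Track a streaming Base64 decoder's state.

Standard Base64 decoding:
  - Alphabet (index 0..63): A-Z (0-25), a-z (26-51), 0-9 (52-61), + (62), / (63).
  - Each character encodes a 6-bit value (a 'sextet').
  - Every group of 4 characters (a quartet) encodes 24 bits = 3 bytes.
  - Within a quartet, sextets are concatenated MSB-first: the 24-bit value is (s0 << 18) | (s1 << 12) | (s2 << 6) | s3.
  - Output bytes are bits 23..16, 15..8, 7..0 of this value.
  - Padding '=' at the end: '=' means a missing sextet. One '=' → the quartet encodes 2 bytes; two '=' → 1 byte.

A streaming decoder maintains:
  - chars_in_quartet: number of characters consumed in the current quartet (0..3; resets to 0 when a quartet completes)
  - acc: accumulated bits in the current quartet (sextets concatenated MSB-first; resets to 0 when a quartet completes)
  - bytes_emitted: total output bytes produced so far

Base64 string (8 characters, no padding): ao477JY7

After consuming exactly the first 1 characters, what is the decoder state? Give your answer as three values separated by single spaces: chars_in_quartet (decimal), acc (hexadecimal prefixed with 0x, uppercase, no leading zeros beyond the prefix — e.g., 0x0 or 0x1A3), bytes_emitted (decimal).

Answer: 1 0x1A 0

Derivation:
After char 0 ('a'=26): chars_in_quartet=1 acc=0x1A bytes_emitted=0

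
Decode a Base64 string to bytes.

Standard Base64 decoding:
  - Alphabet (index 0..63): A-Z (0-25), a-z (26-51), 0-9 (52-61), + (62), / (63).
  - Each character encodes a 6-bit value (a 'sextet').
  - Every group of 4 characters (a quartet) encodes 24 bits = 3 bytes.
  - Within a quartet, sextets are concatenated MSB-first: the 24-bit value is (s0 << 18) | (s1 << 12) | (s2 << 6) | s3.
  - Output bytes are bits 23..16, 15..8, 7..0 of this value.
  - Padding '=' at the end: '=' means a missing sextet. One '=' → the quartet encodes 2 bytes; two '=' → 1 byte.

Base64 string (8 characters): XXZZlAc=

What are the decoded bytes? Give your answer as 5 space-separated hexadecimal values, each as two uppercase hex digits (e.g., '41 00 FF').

After char 0 ('X'=23): chars_in_quartet=1 acc=0x17 bytes_emitted=0
After char 1 ('X'=23): chars_in_quartet=2 acc=0x5D7 bytes_emitted=0
After char 2 ('Z'=25): chars_in_quartet=3 acc=0x175D9 bytes_emitted=0
After char 3 ('Z'=25): chars_in_quartet=4 acc=0x5D7659 -> emit 5D 76 59, reset; bytes_emitted=3
After char 4 ('l'=37): chars_in_quartet=1 acc=0x25 bytes_emitted=3
After char 5 ('A'=0): chars_in_quartet=2 acc=0x940 bytes_emitted=3
After char 6 ('c'=28): chars_in_quartet=3 acc=0x2501C bytes_emitted=3
Padding '=': partial quartet acc=0x2501C -> emit 94 07; bytes_emitted=5

Answer: 5D 76 59 94 07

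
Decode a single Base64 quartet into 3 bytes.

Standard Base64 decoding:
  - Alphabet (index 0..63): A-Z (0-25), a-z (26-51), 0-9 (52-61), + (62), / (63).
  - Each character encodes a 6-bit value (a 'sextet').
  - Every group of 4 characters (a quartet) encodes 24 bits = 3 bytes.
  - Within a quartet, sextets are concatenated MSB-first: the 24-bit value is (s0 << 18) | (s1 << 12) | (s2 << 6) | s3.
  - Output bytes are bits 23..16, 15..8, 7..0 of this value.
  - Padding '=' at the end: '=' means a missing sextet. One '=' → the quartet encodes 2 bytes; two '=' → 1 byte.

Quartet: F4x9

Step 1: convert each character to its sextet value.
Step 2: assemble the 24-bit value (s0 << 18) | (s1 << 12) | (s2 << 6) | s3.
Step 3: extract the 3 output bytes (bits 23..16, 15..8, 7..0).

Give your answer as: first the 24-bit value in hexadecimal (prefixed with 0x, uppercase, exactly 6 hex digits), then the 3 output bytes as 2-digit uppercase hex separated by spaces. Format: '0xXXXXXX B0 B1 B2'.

Answer: 0x178C7D 17 8C 7D

Derivation:
Sextets: F=5, 4=56, x=49, 9=61
24-bit: (5<<18) | (56<<12) | (49<<6) | 61
      = 0x140000 | 0x038000 | 0x000C40 | 0x00003D
      = 0x178C7D
Bytes: (v>>16)&0xFF=17, (v>>8)&0xFF=8C, v&0xFF=7D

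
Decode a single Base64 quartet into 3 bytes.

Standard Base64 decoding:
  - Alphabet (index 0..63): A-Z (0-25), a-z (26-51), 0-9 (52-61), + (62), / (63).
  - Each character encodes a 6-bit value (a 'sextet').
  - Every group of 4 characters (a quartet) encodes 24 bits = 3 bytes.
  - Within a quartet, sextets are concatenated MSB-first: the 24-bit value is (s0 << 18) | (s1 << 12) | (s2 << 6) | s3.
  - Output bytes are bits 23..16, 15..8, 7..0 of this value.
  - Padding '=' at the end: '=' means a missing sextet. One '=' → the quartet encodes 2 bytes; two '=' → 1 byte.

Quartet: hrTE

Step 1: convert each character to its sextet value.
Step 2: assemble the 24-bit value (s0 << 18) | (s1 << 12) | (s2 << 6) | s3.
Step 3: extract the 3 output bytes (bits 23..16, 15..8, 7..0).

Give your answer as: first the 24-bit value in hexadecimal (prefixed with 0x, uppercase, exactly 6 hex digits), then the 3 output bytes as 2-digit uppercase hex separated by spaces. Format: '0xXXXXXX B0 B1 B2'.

Answer: 0x86B4C4 86 B4 C4

Derivation:
Sextets: h=33, r=43, T=19, E=4
24-bit: (33<<18) | (43<<12) | (19<<6) | 4
      = 0x840000 | 0x02B000 | 0x0004C0 | 0x000004
      = 0x86B4C4
Bytes: (v>>16)&0xFF=86, (v>>8)&0xFF=B4, v&0xFF=C4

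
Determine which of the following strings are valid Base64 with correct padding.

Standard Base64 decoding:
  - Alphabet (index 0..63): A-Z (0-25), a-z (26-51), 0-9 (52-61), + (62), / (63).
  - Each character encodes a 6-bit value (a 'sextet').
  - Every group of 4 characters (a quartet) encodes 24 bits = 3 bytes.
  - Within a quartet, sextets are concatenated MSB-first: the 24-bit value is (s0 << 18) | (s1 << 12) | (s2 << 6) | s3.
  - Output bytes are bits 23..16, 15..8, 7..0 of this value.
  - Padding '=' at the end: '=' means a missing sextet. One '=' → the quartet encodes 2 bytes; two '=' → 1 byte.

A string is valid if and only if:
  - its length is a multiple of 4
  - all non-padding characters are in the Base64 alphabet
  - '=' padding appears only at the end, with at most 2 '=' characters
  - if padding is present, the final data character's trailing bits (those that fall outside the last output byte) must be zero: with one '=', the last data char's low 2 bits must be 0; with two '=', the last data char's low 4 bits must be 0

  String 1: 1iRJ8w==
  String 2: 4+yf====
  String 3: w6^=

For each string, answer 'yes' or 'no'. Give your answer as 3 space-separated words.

String 1: '1iRJ8w==' → valid
String 2: '4+yf====' → invalid (4 pad chars (max 2))
String 3: 'w6^=' → invalid (bad char(s): ['^'])

Answer: yes no no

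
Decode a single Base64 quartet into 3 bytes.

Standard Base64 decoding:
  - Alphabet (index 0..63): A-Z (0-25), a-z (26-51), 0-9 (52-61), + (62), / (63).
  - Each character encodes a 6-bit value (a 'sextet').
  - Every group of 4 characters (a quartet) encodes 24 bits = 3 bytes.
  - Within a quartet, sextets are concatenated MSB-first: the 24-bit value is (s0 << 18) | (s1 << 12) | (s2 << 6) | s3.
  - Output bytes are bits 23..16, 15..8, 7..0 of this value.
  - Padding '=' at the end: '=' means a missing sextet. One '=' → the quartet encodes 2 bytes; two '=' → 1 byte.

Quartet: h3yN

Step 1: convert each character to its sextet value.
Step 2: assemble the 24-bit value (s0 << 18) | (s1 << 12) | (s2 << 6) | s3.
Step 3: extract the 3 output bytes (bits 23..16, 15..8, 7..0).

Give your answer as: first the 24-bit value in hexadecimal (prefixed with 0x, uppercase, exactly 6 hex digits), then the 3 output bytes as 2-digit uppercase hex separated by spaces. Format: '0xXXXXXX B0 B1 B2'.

Answer: 0x877C8D 87 7C 8D

Derivation:
Sextets: h=33, 3=55, y=50, N=13
24-bit: (33<<18) | (55<<12) | (50<<6) | 13
      = 0x840000 | 0x037000 | 0x000C80 | 0x00000D
      = 0x877C8D
Bytes: (v>>16)&0xFF=87, (v>>8)&0xFF=7C, v&0xFF=8D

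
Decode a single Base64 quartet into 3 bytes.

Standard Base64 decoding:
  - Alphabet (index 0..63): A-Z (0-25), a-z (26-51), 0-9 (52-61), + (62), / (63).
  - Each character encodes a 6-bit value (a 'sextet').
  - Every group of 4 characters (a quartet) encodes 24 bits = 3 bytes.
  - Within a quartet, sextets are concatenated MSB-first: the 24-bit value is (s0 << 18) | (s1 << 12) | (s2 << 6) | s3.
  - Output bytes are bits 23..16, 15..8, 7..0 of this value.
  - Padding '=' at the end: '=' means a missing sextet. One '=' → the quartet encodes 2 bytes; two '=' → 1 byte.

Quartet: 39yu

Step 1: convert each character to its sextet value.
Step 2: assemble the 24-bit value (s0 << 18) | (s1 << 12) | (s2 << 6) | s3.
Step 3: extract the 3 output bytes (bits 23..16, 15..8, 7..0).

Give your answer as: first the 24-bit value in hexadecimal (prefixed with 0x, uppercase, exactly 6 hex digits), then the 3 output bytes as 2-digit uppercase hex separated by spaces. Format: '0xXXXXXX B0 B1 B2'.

Sextets: 3=55, 9=61, y=50, u=46
24-bit: (55<<18) | (61<<12) | (50<<6) | 46
      = 0xDC0000 | 0x03D000 | 0x000C80 | 0x00002E
      = 0xDFDCAE
Bytes: (v>>16)&0xFF=DF, (v>>8)&0xFF=DC, v&0xFF=AE

Answer: 0xDFDCAE DF DC AE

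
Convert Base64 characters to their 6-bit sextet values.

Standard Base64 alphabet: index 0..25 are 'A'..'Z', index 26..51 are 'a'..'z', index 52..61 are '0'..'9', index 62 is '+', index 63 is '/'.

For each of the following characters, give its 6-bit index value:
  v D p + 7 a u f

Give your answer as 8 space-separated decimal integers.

'v': a..z range, 26 + ord('v') − ord('a') = 47
'D': A..Z range, ord('D') − ord('A') = 3
'p': a..z range, 26 + ord('p') − ord('a') = 41
'+': index 62
'7': 0..9 range, 52 + ord('7') − ord('0') = 59
'a': a..z range, 26 + ord('a') − ord('a') = 26
'u': a..z range, 26 + ord('u') − ord('a') = 46
'f': a..z range, 26 + ord('f') − ord('a') = 31

Answer: 47 3 41 62 59 26 46 31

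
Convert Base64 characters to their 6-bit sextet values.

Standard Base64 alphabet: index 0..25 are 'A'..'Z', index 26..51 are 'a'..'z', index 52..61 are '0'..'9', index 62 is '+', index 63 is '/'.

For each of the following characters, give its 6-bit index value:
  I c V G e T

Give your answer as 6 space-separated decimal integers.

'I': A..Z range, ord('I') − ord('A') = 8
'c': a..z range, 26 + ord('c') − ord('a') = 28
'V': A..Z range, ord('V') − ord('A') = 21
'G': A..Z range, ord('G') − ord('A') = 6
'e': a..z range, 26 + ord('e') − ord('a') = 30
'T': A..Z range, ord('T') − ord('A') = 19

Answer: 8 28 21 6 30 19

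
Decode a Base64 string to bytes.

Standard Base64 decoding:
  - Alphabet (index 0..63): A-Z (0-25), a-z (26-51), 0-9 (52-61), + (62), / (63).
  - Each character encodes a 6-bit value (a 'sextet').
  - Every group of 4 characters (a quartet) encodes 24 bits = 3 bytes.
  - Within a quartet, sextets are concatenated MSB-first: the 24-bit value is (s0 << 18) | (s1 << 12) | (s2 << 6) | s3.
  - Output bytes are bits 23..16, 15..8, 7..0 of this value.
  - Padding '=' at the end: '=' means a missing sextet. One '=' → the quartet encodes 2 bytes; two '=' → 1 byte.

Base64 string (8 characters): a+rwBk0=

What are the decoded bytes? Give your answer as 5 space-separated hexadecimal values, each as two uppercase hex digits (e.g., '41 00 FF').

After char 0 ('a'=26): chars_in_quartet=1 acc=0x1A bytes_emitted=0
After char 1 ('+'=62): chars_in_quartet=2 acc=0x6BE bytes_emitted=0
After char 2 ('r'=43): chars_in_quartet=3 acc=0x1AFAB bytes_emitted=0
After char 3 ('w'=48): chars_in_quartet=4 acc=0x6BEAF0 -> emit 6B EA F0, reset; bytes_emitted=3
After char 4 ('B'=1): chars_in_quartet=1 acc=0x1 bytes_emitted=3
After char 5 ('k'=36): chars_in_quartet=2 acc=0x64 bytes_emitted=3
After char 6 ('0'=52): chars_in_quartet=3 acc=0x1934 bytes_emitted=3
Padding '=': partial quartet acc=0x1934 -> emit 06 4D; bytes_emitted=5

Answer: 6B EA F0 06 4D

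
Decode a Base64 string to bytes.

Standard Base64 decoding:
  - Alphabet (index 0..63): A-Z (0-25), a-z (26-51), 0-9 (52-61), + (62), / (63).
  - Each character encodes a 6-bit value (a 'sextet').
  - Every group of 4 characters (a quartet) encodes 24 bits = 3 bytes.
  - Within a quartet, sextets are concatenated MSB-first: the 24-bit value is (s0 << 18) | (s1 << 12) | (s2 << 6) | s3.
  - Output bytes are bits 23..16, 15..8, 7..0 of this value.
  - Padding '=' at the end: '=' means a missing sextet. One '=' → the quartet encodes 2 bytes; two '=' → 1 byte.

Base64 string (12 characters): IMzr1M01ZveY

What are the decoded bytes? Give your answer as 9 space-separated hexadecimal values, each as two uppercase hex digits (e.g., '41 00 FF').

Answer: 20 CC EB D4 CD 35 66 F7 98

Derivation:
After char 0 ('I'=8): chars_in_quartet=1 acc=0x8 bytes_emitted=0
After char 1 ('M'=12): chars_in_quartet=2 acc=0x20C bytes_emitted=0
After char 2 ('z'=51): chars_in_quartet=3 acc=0x8333 bytes_emitted=0
After char 3 ('r'=43): chars_in_quartet=4 acc=0x20CCEB -> emit 20 CC EB, reset; bytes_emitted=3
After char 4 ('1'=53): chars_in_quartet=1 acc=0x35 bytes_emitted=3
After char 5 ('M'=12): chars_in_quartet=2 acc=0xD4C bytes_emitted=3
After char 6 ('0'=52): chars_in_quartet=3 acc=0x35334 bytes_emitted=3
After char 7 ('1'=53): chars_in_quartet=4 acc=0xD4CD35 -> emit D4 CD 35, reset; bytes_emitted=6
After char 8 ('Z'=25): chars_in_quartet=1 acc=0x19 bytes_emitted=6
After char 9 ('v'=47): chars_in_quartet=2 acc=0x66F bytes_emitted=6
After char 10 ('e'=30): chars_in_quartet=3 acc=0x19BDE bytes_emitted=6
After char 11 ('Y'=24): chars_in_quartet=4 acc=0x66F798 -> emit 66 F7 98, reset; bytes_emitted=9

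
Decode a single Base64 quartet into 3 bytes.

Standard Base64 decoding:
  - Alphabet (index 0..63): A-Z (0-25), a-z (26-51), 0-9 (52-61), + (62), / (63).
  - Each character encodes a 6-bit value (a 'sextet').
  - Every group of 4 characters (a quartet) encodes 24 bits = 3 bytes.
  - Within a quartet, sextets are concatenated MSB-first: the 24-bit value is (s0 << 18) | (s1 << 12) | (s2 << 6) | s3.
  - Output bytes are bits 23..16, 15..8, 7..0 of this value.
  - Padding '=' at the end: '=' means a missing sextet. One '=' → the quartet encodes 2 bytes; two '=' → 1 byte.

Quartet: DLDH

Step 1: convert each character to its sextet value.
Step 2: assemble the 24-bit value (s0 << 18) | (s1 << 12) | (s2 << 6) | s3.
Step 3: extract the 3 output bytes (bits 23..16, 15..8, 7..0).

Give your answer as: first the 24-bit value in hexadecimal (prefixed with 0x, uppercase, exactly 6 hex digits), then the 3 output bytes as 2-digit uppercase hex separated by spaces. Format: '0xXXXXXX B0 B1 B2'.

Answer: 0x0CB0C7 0C B0 C7

Derivation:
Sextets: D=3, L=11, D=3, H=7
24-bit: (3<<18) | (11<<12) | (3<<6) | 7
      = 0x0C0000 | 0x00B000 | 0x0000C0 | 0x000007
      = 0x0CB0C7
Bytes: (v>>16)&0xFF=0C, (v>>8)&0xFF=B0, v&0xFF=C7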